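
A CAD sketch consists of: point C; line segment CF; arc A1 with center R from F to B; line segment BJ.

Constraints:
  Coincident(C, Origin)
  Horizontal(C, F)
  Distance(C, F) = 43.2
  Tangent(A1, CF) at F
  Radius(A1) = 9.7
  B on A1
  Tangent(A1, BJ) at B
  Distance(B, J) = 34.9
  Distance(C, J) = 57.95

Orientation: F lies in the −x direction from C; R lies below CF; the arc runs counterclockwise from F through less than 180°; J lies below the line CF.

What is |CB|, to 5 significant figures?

53.739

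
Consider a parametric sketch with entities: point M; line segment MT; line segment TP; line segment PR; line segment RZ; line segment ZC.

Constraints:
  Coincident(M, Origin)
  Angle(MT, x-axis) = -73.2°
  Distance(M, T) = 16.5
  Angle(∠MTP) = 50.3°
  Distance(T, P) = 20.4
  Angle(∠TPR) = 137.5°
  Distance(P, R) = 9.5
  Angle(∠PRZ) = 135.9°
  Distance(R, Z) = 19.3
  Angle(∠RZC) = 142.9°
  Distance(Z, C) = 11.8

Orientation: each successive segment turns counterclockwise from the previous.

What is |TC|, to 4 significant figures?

41.77

∠PRZ = 135.9° gives RZ at 143.1° from the x-axis; with |RZ| = 19.3, Z = (-0.8915, 22.19). ∠RZC = 142.9° gives ZC at -179.8° from the x-axis; with |ZC| = 11.8, C = (-12.69, 22.15). Then |TC| = |C − T| = 41.77.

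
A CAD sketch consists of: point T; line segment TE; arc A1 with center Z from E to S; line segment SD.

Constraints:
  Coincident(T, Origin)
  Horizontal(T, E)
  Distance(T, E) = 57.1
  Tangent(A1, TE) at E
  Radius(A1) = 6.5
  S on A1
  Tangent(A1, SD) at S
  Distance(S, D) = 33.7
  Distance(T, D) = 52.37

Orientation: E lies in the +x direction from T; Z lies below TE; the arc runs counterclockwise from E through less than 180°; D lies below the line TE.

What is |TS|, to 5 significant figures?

51.225

T is at the origin; TE is horizontal with |TE| = 57.1 and E on the +x side, so E = (57.100, 0.0000). A1 meets TE tangentially, so ZE is at right angles to TE, so Z = E + (0, -6.5) = (57.100, -6.5000). Since ZS ⟂ SD (tangency), |ZD| = √(6.5² + 33.7²) = 34.321 regardless of where S sits on A1. So D lies on both circle(T, 52.37) and circle(Z, 34.321); the below-TE intersection is D = (38.591, -35.403). S is the foot of the tangent from D: S = (51.061, -4.0947).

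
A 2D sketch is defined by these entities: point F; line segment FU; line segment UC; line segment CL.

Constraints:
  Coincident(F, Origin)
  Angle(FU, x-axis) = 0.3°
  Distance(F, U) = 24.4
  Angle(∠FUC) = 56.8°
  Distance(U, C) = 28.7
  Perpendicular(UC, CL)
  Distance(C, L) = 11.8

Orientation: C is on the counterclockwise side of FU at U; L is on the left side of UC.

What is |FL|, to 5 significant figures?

17.594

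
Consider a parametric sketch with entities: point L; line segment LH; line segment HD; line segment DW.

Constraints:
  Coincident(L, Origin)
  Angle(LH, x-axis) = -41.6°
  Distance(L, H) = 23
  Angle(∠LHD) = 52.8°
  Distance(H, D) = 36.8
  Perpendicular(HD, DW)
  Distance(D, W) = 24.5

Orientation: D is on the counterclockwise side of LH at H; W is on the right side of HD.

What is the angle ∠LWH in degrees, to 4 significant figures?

28.21°

∠LHD = 52.8°, so HD runs at -41.6° + (180° − 52.8°) = 85.60° from the x-axis; with |HD| = 36.8, D = H + 36.8·(cos 85.60°, sin 85.60°) = (20.02, 21.42). The perpendicularity gives DW at right angles to HD; with |DW| = 24.5 on the right of HD, W = D + 24.5·(0.9971, -0.07672) = (44.45, 19.54). Then cos ∠LWH = WL·WH / (|WL||WH|), giving 28.21°.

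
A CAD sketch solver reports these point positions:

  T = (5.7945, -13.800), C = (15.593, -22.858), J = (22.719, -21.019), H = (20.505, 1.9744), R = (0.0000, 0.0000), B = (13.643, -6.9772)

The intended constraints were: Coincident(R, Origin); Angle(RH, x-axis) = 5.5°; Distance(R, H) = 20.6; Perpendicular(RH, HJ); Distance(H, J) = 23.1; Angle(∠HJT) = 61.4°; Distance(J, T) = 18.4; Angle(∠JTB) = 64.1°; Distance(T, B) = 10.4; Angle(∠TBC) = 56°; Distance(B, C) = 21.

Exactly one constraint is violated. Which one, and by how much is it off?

Distance(B, C) = 21 — off by 5.00.

R = (0.00, 0.00) ✓; RH at 5.500° ✓; |RH| = 20.60 ✓; ∠(RH, HJ) = 90.00° ✓; |HJ| = 23.10 ✓; ∠HJT = 61.40° ✓; |JT| = 18.40 ✓; ∠JTB = 64.10° ✓; |TB| = 10.40 ✓; ∠TBC = 56.00° ✓; |BC| = 16.00 ✗.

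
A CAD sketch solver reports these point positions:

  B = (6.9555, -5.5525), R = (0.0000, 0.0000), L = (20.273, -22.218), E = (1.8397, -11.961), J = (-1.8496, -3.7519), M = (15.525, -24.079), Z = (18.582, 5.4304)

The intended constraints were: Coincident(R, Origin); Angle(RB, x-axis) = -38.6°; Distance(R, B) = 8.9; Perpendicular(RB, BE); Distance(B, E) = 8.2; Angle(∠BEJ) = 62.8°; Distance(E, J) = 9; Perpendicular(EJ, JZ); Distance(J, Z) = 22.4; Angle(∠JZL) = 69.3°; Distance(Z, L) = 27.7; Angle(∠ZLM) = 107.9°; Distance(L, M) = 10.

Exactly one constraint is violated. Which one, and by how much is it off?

Distance(L, M) = 10 — off by 4.90.

R = (0.00, 0.00) ✓; RB at -38.60° ✓; |RB| = 8.900 ✓; ∠(RB, BE) = 90.00° ✓; |BE| = 8.200 ✓; ∠BEJ = 62.80° ✓; |EJ| = 9.000 ✓; ∠(EJ, JZ) = 90.00° ✓; |JZ| = 22.40 ✓; ∠JZL = 69.30° ✓; |ZL| = 27.70 ✓; ∠ZLM = 107.9° ✓; |LM| = 5.100 ✗.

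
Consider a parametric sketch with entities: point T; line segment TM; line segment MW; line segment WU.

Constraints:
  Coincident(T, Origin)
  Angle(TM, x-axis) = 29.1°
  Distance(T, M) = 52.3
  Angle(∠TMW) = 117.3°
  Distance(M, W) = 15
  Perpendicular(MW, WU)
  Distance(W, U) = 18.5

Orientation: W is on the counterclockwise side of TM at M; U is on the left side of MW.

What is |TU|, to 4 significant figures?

47.99

T is at the origin; TM runs at 29.1° with length 52.3, so M = 52.3·(cos 29.1°, sin 29.1°) = (45.70, 25.44). ∠TMW = 117.3°, so MW runs at 29.1° + (180° − 117.3°) = 91.80° from the x-axis; with |MW| = 15.0, W = M + 15.0·(cos 91.80°, sin 91.80°) = (45.23, 40.43). MW is perpendicular to WU; with |WU| = 18.5 on the left of MW, U = W + 18.5·(-0.9995, -0.03141) = (26.74, 39.85). Then |TU| = |U − T| = 47.99.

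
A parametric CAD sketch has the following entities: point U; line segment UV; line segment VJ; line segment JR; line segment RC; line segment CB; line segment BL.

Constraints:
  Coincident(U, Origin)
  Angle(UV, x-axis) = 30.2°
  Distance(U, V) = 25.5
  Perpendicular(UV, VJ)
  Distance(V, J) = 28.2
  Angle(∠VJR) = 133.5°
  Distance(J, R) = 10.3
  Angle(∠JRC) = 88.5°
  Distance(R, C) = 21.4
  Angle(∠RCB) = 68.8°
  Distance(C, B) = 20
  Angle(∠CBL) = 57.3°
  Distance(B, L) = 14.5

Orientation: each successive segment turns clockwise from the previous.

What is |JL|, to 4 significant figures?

6.325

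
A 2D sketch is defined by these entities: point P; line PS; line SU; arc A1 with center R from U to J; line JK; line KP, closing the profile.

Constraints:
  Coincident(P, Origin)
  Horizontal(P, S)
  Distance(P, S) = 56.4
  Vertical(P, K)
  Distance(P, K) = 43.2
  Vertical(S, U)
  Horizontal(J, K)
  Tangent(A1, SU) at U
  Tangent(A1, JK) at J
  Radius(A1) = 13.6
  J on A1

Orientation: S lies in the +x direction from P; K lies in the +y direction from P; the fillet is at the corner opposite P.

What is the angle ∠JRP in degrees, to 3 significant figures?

125°

P is at the origin; P and S share the same y with |PS| = 56.4 and S on the +x side, so S = (56.4, 0.00). P and K share the same x with |PK| = 43.2 and K on the +y side, so K = (0.00, 43.2). The virtual corner opposite P is at (56.4, 43.2). Since A1 is tangent to SU there, RU ⟂ SU and since A1 is tangent to JK there, RJ ⟂ JK, with radius 13.6, so the center R sits 13.6 in from both sides at R = (42.8, 29.6). That places the tangent points at U = (56.4, 29.6) on SU and J = (42.8, 43.2) on JK. Then cos ∠JRP = RJ·RP / (|RJ||RP|), giving 125°.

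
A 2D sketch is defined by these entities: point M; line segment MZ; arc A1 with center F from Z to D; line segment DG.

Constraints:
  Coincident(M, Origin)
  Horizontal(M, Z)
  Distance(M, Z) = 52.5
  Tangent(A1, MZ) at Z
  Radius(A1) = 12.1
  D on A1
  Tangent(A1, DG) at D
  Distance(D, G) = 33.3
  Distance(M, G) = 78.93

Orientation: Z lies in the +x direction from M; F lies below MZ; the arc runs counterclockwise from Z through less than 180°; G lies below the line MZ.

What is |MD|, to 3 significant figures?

47.6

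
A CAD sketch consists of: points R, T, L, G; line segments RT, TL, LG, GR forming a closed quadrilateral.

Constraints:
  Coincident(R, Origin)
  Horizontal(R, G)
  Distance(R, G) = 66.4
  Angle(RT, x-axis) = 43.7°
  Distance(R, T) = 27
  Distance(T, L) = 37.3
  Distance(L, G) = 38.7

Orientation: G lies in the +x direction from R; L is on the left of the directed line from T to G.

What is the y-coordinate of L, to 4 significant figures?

36.11

R is at the origin; R and G share the same y with |RG| = 66.4 and G in +x, so G = (66.4, 0). RT runs at 43.7° with |RT| = 27.0, so T = (19.52, 18.65). L is determined by |TL| = 37.3 and |LG| = 38.7 together: it lies at the intersection of circle(T, 37.3) and circle(G, 38.7). With |TG| = 50.45, the foot of the radical line on TG is 24.17 from T and the perpendicular offset is √(37.3² − 24.17²) = 28.41. Taking the left-of-TG solution: L = (52.48, 36.11).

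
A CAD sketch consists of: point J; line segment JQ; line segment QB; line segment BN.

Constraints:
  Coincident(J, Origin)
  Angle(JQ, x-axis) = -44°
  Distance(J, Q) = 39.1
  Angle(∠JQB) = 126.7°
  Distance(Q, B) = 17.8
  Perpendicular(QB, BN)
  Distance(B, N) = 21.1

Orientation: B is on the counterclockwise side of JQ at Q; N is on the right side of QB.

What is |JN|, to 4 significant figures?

66.68

J is at the origin; JQ runs at -44.0° with length 39.1, so Q = 39.1·(cos -44.0°, sin -44.0°) = (28.13, -27.16). ∠JQB = 126.7°, so QB runs at -44.0° + (180° − 126.7°) = 9.300° from the x-axis; with |QB| = 17.8, B = Q + 17.8·(cos 9.300°, sin 9.300°) = (45.69, -24.28). The perpendicularity gives BN at right angles to QB; with |BN| = 21.1 on the right of QB, N = B + 21.1·(0.1616, -0.9869) = (49.10, -45.11). Then |JN| = |N − J| = 66.68.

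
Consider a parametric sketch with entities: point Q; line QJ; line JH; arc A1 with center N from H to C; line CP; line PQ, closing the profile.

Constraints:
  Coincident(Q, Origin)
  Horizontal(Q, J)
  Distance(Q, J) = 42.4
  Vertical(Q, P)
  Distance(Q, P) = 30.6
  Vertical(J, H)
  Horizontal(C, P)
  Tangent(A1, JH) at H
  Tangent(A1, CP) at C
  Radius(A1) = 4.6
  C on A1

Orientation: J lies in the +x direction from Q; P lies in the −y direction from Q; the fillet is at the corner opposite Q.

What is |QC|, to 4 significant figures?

48.63

The virtual corner opposite Q is at (42.40, -30.60). A1 meets JH tangentially, so NH is at right angles to JH and A1 meets CP tangentially, so NC is at right angles to CP, with radius 4.6, so the center N sits 4.6 in from both sides at N = (37.80, -26.00). That places the tangent points at H = (42.40, -26.00) on JH and C = (37.80, -30.60) on CP. Then |QC| = |C − Q| = 48.63.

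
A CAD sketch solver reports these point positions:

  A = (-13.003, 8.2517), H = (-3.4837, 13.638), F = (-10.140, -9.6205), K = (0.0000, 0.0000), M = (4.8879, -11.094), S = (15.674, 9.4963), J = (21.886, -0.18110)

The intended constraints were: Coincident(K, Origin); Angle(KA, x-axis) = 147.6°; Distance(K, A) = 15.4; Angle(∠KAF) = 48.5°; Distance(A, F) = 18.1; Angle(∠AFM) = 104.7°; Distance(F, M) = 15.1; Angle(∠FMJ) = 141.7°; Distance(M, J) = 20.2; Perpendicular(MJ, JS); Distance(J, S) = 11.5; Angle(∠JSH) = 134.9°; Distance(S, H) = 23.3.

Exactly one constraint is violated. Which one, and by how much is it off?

Distance(S, H) = 23.3 — off by 3.70.

K = (0.00, 0.00) ✓; KA at 147.6° ✓; |KA| = 15.40 ✓; ∠KAF = 48.50° ✓; |AF| = 18.10 ✓; ∠AFM = 104.7° ✓; |FM| = 15.10 ✓; ∠FMJ = 141.7° ✓; |MJ| = 20.20 ✓; ∠(MJ, JS) = 90.00° ✓; |JS| = 11.50 ✓; ∠JSH = 134.9° ✓; |SH| = 19.60 ✗.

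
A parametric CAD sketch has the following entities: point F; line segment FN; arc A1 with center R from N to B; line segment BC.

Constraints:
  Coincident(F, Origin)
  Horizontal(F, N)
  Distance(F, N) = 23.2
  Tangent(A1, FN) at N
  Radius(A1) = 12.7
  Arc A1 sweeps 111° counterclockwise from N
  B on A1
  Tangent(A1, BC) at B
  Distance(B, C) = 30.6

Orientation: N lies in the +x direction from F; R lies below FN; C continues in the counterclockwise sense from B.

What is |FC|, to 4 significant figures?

50.96

F is at the origin; F and N share the same y with |FN| = 23.2 and N on the +x side, so N = (23.20, 0.000). The tangent condition forces RN to be normal to FN, so R = N + (0, -12.7) = (23.20, -12.70). On A1, N sits at bearing 90° from R; a 111° counterclockwise sweep puts B at bearing 201°, so B = R + 12.7·(cos 201°, sin 201°) = (11.34, -17.25). Since A1 is tangent to BC there, RB ⟂ BC, so BC runs along (−sin 201°, cos 201°); with |BC| = 30.6, C = (22.31, -45.82). Then |FC| = |C − F| = 50.96.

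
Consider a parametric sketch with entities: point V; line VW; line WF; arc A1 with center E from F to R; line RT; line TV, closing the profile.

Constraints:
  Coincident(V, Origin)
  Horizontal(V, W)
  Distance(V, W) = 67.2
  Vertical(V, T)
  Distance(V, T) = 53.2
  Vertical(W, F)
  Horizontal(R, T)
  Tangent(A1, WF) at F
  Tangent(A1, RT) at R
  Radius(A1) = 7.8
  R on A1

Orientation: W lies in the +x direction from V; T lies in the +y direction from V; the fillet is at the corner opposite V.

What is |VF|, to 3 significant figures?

81.1

V is at the origin; VW is horizontal with |VW| = 67.2 and W on the +x side, so W = (67.2, 0.00). VT is vertical with |VT| = 53.2 and T on the +y side, so T = (0.00, 53.2). The virtual corner opposite V is at (67.2, 53.2). A1 meets WF tangentially, so EF is at right angles to WF and the tangent condition forces ER to be normal to RT, with radius 7.8, so the center E sits 7.8 in from both sides at E = (59.4, 45.4). That places the tangent points at F = (67.2, 45.4) on WF and R = (59.4, 53.2) on RT. Then |VF| = |F − V| = 81.1.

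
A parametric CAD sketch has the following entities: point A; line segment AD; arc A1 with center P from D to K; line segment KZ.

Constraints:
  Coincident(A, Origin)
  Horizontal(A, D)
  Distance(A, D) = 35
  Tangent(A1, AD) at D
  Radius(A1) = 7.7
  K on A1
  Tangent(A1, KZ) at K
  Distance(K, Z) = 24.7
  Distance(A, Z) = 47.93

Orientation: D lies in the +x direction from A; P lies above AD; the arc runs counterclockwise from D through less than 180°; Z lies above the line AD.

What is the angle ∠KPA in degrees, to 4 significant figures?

173.4°

A is at the origin; A and D share the same y with |AD| = 35.0 and D on the +x side, so D = (35.00, 0.000). A1 meets AD tangentially, so PD is at right angles to AD, so P = D + (0, 7.7) = (35.00, 7.700). Since PK ⟂ KZ (tangency), |PZ| = √(7.7² + 24.7²) = 25.87 regardless of where K sits on A1. So Z lies on both circle(A, 47.93) and circle(P, 25.87); the above-AD intersection is Z = (34.22, 33.56). K is the foot of the tangent from Z: K = (42.28, 10.21).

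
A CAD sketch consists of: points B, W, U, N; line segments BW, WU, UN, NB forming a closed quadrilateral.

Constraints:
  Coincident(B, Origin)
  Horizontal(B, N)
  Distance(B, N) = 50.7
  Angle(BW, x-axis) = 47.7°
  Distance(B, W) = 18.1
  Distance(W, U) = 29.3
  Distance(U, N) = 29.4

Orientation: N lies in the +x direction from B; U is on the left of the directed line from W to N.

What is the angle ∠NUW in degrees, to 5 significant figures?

88.006°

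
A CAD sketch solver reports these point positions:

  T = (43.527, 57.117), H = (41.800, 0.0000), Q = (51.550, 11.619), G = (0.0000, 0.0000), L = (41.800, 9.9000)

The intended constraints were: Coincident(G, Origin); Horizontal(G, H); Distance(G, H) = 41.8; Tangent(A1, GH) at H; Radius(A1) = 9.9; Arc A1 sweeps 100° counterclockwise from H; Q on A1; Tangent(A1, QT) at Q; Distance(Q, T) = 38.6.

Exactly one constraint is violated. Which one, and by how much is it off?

Distance(Q, T) = 38.6 — off by 7.60.

G = (0.00, 0.00) ✓; G.y = 0.00, H.y = 0.00 ✓; |GH| = 41.80 ✓; ∠(LH, HG) = 90.00° ✓; |LH| = 9.900 ✓; bearing(L→Q) − bearing(L→H) = 100.0° ✓; |LQ| = 9.900 ✓; ∠(LQ, QT) = 90.00° ✓; |QT| = 46.20 ✗.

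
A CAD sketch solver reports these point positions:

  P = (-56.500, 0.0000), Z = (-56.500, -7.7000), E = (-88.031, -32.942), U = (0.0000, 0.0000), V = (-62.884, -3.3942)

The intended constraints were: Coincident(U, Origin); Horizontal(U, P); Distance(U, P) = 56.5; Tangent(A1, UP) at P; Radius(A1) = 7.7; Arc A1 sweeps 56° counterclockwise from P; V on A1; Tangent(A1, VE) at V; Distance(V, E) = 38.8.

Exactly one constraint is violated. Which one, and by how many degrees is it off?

Tangent(A1, VE) at V — off by 6.40°.

U = (0.00, 0.00) ✓; U.y = 0.00, P.y = 0.00 ✓; |UP| = 56.50 ✓; ∠(ZP, PU) = 90.00° ✓; |ZP| = 7.700 ✓; bearing(Z→V) − bearing(Z→P) = 56.00° ✓; |ZV| = 7.700 ✓; ∠(ZV, VE) = 96.40° ✗; |VE| = 38.80 ✓.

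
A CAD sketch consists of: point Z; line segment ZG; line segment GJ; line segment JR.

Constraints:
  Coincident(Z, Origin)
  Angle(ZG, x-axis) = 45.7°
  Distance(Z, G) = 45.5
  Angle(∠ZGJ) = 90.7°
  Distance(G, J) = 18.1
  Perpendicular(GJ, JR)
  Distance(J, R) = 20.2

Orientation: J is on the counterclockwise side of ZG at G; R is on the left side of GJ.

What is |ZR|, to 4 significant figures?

31.43

Z is at the origin; ZG runs at 45.7° with length 45.5, so G = 45.5·(cos 45.7°, sin 45.7°) = (31.78, 32.56). ∠ZGJ = 90.7°, so GJ runs at 45.7° + (180° − 90.7°) = 135.0° from the x-axis; with |GJ| = 18.1, J = G + 18.1·(cos 135.0°, sin 135.0°) = (18.98, 45.36). GJ ⟂ JR; with |JR| = 20.2 on the left of GJ, R = J + 20.2·(-0.7071, -0.7071) = (4.696, 31.08). Then |ZR| = |R − Z| = 31.43.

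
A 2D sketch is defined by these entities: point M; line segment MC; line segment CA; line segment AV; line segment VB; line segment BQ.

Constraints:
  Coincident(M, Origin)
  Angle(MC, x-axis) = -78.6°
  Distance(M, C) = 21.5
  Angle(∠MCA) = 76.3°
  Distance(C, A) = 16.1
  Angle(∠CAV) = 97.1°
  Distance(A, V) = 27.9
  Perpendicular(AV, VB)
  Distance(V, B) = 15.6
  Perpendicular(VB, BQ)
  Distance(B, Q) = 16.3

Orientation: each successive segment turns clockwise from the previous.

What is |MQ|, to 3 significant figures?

8.04

M is at the origin; MC runs at -78.6° with length 21.5, so C = (4.25, -21.1). ∠MCA = 76.3° gives CA at 178° from the x-axis; with |CA| = 16.1, A = (-11.8, -20.4). ∠CAV = 97.1° gives AV at 94.8° from the x-axis; with |AV| = 27.9, V = (-14.2, 7.37). The perpendicularity gives VB at right angles to AV, so VB runs at 4.80°; with |VB| = 15.6, B = (1.37, 8.68). VB ⟂ BQ, so BQ runs at -85.2°; with |BQ| = 16.3, Q = (2.74, -7.57). Then |MQ| = |Q − M| = 8.04.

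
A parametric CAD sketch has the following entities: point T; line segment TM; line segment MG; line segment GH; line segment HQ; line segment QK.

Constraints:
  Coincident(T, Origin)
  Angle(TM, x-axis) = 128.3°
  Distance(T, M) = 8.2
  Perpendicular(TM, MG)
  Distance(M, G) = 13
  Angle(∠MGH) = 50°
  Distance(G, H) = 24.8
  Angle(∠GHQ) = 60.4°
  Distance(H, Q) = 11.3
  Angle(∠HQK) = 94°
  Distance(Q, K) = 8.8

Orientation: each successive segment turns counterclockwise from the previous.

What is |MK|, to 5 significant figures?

4.9042

∠GHQ = 60.4° gives HQ at 107.90° from the x-axis; with |HQ| = 11.3, Q = (5.5273, 4.1019). ∠HQK = 94.0° gives QK at -166.10° from the x-axis; with |QK| = 8.8, K = (-3.0150, 1.9879). Then |MK| = |K − M| = 4.9042.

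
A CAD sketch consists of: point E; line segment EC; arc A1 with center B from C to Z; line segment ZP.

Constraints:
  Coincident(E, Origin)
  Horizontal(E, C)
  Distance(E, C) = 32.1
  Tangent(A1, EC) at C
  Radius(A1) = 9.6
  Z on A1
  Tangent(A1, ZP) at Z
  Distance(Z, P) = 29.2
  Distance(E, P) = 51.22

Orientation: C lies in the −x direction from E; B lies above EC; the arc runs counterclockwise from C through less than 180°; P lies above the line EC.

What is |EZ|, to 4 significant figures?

26.09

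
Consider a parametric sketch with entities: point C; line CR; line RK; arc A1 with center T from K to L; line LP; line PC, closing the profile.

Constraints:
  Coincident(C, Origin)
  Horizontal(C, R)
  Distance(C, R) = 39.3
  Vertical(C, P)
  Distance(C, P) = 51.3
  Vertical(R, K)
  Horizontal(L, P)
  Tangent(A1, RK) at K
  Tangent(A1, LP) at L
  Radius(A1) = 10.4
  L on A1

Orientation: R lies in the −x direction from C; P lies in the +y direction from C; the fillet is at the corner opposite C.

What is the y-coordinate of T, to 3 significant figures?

40.9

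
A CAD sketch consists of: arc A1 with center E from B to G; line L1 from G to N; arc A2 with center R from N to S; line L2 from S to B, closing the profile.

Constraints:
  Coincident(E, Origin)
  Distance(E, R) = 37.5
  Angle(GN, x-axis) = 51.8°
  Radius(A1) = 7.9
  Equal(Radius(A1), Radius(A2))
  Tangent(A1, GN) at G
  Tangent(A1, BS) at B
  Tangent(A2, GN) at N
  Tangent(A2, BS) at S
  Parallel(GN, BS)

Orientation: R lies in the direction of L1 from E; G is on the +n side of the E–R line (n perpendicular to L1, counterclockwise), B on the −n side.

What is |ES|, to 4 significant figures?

38.32

Tangency of A1 to both parallel lines with radius 7.9 puts G and B at E ± 7.9·n: G = (-6.208, 4.885), B = (6.208, -4.885). Equal radii place N and S the same way about R: N = R + 7.9·n = (16.98, 34.36), S = R − 7.9·n = (29.40, 24.58). Then |ES| = |S − E| = 38.32.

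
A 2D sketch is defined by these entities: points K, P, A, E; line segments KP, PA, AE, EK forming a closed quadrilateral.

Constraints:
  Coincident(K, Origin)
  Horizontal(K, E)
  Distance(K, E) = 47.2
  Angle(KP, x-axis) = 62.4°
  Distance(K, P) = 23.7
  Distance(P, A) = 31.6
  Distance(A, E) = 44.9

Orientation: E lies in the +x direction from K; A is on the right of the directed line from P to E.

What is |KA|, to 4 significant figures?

10.23

Checks: KP at 62.40° ✓; |PA| = 31.60 ✓; |AE| = 44.90 ✓.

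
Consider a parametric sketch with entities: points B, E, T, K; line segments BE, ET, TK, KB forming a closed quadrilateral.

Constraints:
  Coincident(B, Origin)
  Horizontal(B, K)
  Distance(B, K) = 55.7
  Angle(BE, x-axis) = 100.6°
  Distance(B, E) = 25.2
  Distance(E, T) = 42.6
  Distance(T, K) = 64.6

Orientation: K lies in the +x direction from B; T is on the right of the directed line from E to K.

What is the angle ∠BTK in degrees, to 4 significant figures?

54.23°

Checks: |ET| = 42.60 ✓; |TK| = 64.60 ✓.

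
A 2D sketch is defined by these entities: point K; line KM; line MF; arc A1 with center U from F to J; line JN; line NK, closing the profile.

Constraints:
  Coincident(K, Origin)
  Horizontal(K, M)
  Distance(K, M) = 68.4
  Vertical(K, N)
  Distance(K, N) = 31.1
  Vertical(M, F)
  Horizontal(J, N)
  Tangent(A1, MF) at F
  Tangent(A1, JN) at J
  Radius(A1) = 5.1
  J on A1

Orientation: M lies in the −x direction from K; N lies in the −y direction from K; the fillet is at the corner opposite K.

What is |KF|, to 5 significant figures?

73.175

K is at the origin; KM is horizontal with |KM| = 68.4 and M on the −x side, so M = (-68.400, 0.0000). KN is vertical with |KN| = 31.1 and N on the −y side, so N = (0.0000, -31.100). The virtual corner opposite K is at (-68.400, -31.100). Since A1 is tangent to MF there, UF ⟂ MF and A1 meets JN tangentially, so UJ is at right angles to JN, with radius 5.1, so the center U sits 5.1 in from both sides at U = (-63.300, -26.000). That places the tangent points at F = (-68.400, -26.000) on MF and J = (-63.300, -31.100) on JN. Then |KF| = |F − K| = 73.175.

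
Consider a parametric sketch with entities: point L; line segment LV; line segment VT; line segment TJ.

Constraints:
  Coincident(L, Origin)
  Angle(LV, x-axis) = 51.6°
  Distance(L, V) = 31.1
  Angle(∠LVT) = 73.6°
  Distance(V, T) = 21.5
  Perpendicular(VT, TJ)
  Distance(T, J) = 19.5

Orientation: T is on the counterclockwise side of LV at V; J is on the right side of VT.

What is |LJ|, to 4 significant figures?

50.95

L is at the origin; LV runs at 51.6° with length 31.1, so V = 31.1·(cos 51.6°, sin 51.6°) = (19.32, 24.37). ∠LVT = 73.6°, so VT runs at 51.6° + (180° − 73.6°) = 158.0° from the x-axis; with |VT| = 21.5, T = V + 21.5·(cos 158.0°, sin 158.0°) = (-0.6168, 32.43). The perpendicularity gives TJ at right angles to VT; with |TJ| = 19.5 on the right of VT, J = T + 19.5·(0.3746, 0.9272) = (6.688, 50.51). Then |LJ| = |J − L| = 50.95.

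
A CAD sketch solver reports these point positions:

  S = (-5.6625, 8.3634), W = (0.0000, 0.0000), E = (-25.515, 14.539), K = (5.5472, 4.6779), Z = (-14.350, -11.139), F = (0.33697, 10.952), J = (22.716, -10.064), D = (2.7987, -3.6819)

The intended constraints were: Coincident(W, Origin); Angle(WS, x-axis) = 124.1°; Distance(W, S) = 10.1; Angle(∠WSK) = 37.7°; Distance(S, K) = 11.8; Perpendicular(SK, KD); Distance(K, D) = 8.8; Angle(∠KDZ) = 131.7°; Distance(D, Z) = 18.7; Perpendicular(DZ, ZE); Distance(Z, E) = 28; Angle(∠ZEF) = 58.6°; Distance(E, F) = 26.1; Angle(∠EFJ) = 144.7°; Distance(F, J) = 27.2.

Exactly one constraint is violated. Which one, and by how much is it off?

Distance(F, J) = 27.2 — off by 3.50.

W = (0.00, 0.00) ✓; WS at 124.1° ✓; |WS| = 10.10 ✓; ∠WSK = 37.70° ✓; |SK| = 11.80 ✓; ∠(SK, KD) = 90.00° ✓; |KD| = 8.800 ✓; ∠KDZ = 131.7° ✓; |DZ| = 18.70 ✓; ∠(DZ, ZE) = 90.00° ✓; |ZE| = 28.00 ✓; ∠ZEF = 58.60° ✓; |EF| = 26.10 ✓; ∠EFJ = 144.7° ✓; |FJ| = 30.70 ✗.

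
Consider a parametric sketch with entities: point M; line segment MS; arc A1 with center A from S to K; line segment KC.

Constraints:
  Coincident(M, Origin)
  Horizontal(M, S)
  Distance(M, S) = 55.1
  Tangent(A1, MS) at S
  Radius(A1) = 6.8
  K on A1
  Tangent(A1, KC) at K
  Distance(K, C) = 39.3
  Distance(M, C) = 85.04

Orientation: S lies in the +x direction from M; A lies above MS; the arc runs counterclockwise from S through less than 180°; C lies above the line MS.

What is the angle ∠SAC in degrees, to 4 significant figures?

151.7°

M is at the origin; M and S share the same y with |MS| = 55.1 and S on the +x side, so S = (55.10, 0.000). Since A1 is tangent to MS there, AS ⟂ MS, so A = S + (0, 6.8) = (55.10, 6.800). Since AK ⟂ KC (tangency), |AC| = √(6.8² + 39.3²) = 39.88 regardless of where K sits on A1. So C lies on both circle(M, 85.04) and circle(A, 39.88); the above-MS intersection is C = (73.98, 41.93). K is the foot of the tangent from C: K = (61.55, 4.649).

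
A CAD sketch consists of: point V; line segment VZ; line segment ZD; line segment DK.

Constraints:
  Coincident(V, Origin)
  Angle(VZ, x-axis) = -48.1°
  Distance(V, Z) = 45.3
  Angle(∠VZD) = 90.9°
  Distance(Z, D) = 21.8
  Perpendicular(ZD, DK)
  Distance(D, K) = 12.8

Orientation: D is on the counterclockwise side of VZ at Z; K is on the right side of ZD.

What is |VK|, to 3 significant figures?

62.3

V is at the origin; VZ runs at -48.1° with length 45.3, so Z = 45.3·(cos -48.1°, sin -48.1°) = (30.3, -33.7). ∠VZD = 90.9°, so ZD runs at -48.1° + (180° − 90.9°) = 41.0° from the x-axis; with |ZD| = 21.8, D = Z + 21.8·(cos 41.0°, sin 41.0°) = (46.7, -19.4). The perpendicularity gives DK at right angles to ZD; with |DK| = 12.8 on the right of ZD, K = D + 12.8·(0.656, -0.755) = (55.1, -29.1). Then |VK| = |K − V| = 62.3.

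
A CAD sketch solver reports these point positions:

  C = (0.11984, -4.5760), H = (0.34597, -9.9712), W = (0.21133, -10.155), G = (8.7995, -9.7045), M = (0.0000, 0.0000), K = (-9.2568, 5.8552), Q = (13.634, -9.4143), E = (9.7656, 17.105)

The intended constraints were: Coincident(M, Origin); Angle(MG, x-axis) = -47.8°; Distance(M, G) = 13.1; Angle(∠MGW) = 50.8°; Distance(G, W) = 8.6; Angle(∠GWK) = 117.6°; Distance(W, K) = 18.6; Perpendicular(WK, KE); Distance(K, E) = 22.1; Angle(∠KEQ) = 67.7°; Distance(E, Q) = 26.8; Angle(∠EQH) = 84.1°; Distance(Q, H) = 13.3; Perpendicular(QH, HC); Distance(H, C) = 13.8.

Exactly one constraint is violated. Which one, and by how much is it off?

Distance(H, C) = 13.8 — off by 8.40.

M = (0.00, 0.00) ✓; MG at -47.80° ✓; |MG| = 13.10 ✓; ∠MGW = 50.80° ✓; |GW| = 8.600 ✓; ∠GWK = 117.6° ✓; |WK| = 18.60 ✓; ∠(WK, KE) = 90.00° ✓; |KE| = 22.10 ✓; ∠KEQ = 67.70° ✓; |EQ| = 26.80 ✓; ∠EQH = 84.10° ✓; |QH| = 13.30 ✓; ∠(QH, HC) = 90.00° ✓; |HC| = 5.400 ✗.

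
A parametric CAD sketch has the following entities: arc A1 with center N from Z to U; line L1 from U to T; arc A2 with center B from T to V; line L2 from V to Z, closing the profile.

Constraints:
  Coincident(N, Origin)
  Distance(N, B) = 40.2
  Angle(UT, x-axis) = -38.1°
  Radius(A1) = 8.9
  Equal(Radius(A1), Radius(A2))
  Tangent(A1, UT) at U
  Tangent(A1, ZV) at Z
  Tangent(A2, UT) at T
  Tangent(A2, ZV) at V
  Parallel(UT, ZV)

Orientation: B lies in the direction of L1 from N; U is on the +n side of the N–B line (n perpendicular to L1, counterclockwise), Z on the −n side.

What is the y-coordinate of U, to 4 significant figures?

7.004

The slot axis is L1's direction at -38.1°, so u = (cos -38.1°, sin -38.1°) = (0.7869, -0.6170) and n = (−sin -38.1°, cos -38.1°) = (0.6170, 0.7869). N is at the origin and B lies 40.2 along u from N, so B = 40.2·u = (31.63, -24.80). Tangency of A1 to both parallel lines with radius 8.9 puts U and Z at N ± 8.9·n: U = (5.492, 7.004), Z = (-5.492, -7.004). So U.y = 7.004.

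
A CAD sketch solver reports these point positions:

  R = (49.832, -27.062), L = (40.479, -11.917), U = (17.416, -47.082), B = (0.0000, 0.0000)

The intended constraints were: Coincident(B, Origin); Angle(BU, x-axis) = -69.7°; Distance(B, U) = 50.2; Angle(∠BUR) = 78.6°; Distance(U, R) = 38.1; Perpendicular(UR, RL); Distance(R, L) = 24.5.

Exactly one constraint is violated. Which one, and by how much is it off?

Distance(R, L) = 24.5 — off by 6.70.

B = (0.00, 0.00) ✓; BU at -69.70° ✓; |BU| = 50.20 ✓; ∠BUR = 78.60° ✓; |UR| = 38.10 ✓; ∠(UR, RL) = 90.00° ✓; |RL| = 17.80 ✗.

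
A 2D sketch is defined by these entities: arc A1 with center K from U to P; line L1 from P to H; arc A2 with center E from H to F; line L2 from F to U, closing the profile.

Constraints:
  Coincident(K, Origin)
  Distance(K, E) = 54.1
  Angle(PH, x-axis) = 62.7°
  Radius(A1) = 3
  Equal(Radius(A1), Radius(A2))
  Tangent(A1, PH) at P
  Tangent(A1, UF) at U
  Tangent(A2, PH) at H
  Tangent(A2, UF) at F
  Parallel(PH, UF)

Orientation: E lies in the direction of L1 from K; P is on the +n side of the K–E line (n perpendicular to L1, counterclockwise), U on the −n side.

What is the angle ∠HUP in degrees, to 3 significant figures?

83.7°

The slot axis is L1's direction at 62.7°, so u = (cos 62.7°, sin 62.7°) = (0.459, 0.889) and n = (−sin 62.7°, cos 62.7°) = (-0.889, 0.459). K is at the origin and E lies 54.1 along u from K, so E = 54.1·u = (24.8, 48.1). Tangency of A1 to both parallel lines with radius 3.0 puts P and U at K ± 3.0·n: P = (-2.67, 1.38), U = (2.67, -1.38). Equal radii place H and F the same way about E: H = E + 3.0·n = (22.1, 49.5), F = E − 3.0·n = (27.5, 46.7). Then cos ∠HUP = UH·UP / (|UH||UP|), giving 83.7°.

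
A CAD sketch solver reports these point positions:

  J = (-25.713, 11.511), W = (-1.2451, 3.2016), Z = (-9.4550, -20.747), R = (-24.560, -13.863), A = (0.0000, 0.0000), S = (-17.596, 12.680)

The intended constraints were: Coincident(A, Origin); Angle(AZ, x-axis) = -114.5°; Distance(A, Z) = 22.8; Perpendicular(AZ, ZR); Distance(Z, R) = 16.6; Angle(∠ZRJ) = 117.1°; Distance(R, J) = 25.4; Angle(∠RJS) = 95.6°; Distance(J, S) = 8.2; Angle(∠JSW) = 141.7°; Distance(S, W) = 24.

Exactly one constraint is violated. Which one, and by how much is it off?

Distance(S, W) = 24 — off by 5.10.

A = (0.00, 0.00) ✓; AZ at -114.5° ✓; |AZ| = 22.80 ✓; ∠(AZ, ZR) = 90.00° ✓; |ZR| = 16.60 ✓; ∠ZRJ = 117.1° ✓; |RJ| = 25.40 ✓; ∠RJS = 95.59° ✓; |JS| = 8.201 ✓; ∠JSW = 141.7° ✓; |SW| = 18.90 ✗.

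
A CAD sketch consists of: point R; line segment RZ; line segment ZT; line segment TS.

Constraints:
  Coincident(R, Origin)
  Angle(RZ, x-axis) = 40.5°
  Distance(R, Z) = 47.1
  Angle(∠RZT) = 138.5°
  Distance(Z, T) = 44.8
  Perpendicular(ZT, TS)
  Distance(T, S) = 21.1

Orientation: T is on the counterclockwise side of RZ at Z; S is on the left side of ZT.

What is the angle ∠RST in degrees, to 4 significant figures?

97.20°

R is at the origin; RZ runs at 40.5° with length 47.1, so Z = 47.1·(cos 40.5°, sin 40.5°) = (35.82, 30.59). ∠RZT = 138.5°, so ZT runs at 40.5° + (180° − 138.5°) = 82.00° from the x-axis; with |ZT| = 44.8, T = Z + 44.8·(cos 82.00°, sin 82.00°) = (42.05, 74.95). The perpendicularity gives TS at right angles to ZT; with |TS| = 21.1 on the left of ZT, S = T + 21.1·(-0.9903, 0.1392) = (21.16, 77.89). Then cos ∠RST = SR·ST / (|SR||ST|), giving 97.20°.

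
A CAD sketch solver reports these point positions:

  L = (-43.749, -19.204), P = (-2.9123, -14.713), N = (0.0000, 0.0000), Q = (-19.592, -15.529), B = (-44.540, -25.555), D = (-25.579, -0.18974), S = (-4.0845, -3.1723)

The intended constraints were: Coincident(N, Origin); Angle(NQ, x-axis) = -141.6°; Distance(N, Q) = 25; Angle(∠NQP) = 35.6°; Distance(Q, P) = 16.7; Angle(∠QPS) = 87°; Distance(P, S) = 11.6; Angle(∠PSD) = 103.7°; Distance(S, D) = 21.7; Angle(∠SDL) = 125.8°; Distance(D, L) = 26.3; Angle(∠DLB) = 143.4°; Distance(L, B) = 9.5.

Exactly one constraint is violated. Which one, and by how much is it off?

Distance(L, B) = 9.5 — off by 3.10.

N = (0.00, 0.00) ✓; NQ at -141.6° ✓; |NQ| = 25.00 ✓; ∠NQP = 35.60° ✓; |QP| = 16.70 ✓; ∠QPS = 87.00° ✓; |PS| = 11.60 ✓; ∠PSD = 103.7° ✓; |SD| = 21.70 ✓; ∠SDL = 125.8° ✓; |DL| = 26.30 ✓; ∠DLB = 143.4° ✓; |LB| = 6.400 ✗.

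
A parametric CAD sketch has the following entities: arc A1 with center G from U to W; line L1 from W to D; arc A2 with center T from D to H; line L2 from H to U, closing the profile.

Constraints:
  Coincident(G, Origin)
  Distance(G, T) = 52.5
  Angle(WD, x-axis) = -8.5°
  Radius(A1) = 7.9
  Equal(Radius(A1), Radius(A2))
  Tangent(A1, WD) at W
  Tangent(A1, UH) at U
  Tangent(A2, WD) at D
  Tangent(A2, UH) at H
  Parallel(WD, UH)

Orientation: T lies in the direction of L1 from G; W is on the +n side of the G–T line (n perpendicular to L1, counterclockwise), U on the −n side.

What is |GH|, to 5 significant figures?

53.091

Tangency of A1 to both parallel lines with radius 7.9 puts W and U at G ± 7.9·n: W = (1.1677, 7.8132), U = (-1.1677, -7.8132). Equal radii place D and H the same way about T: D = T + 7.9·n = (53.091, 0.053231), H = T − 7.9·n = (50.756, -15.573). Then |GH| = |H − G| = 53.091.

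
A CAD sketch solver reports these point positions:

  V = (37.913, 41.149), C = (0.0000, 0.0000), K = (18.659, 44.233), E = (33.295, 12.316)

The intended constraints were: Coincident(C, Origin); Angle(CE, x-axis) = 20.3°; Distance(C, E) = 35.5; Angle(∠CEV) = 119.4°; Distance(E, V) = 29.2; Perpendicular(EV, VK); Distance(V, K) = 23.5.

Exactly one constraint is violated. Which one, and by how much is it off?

Distance(V, K) = 23.5 — off by 4.00.

C = (0.00, 0.00) ✓; CE at 20.30° ✓; |CE| = 35.50 ✓; ∠CEV = 119.4° ✓; |EV| = 29.20 ✓; ∠(EV, VK) = 90.00° ✓; |VK| = 19.50 ✗.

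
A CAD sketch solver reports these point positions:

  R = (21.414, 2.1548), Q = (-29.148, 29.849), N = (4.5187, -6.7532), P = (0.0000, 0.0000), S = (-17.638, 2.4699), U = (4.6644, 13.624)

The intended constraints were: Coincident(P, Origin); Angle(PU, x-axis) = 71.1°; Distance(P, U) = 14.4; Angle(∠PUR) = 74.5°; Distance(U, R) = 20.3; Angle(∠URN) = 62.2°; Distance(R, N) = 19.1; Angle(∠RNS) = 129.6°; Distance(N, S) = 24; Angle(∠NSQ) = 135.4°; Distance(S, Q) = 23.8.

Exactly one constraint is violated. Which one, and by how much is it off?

Distance(S, Q) = 23.8 — off by 5.90.

P = (0.00, 0.00) ✓; PU at 71.10° ✓; |PU| = 14.40 ✓; ∠PUR = 74.50° ✓; |UR| = 20.30 ✓; ∠URN = 62.20° ✓; |RN| = 19.10 ✓; ∠RNS = 129.6° ✓; |NS| = 24.00 ✓; ∠NSQ = 135.4° ✓; |SQ| = 29.70 ✗.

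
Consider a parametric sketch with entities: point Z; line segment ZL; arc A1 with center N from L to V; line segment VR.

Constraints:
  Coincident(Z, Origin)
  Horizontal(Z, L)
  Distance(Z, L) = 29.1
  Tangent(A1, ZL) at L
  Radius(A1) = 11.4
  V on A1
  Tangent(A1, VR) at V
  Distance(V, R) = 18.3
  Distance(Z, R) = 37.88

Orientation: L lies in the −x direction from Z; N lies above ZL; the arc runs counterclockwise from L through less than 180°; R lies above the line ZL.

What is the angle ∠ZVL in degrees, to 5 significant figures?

92.977°

Checks: |NL| = 11.40 ✓; |NV| = 11.40 ✓; ∠(NV, VR) = 90.00° ✓; |VR| = 18.30 ✓; |ZR| = 37.88 ✓.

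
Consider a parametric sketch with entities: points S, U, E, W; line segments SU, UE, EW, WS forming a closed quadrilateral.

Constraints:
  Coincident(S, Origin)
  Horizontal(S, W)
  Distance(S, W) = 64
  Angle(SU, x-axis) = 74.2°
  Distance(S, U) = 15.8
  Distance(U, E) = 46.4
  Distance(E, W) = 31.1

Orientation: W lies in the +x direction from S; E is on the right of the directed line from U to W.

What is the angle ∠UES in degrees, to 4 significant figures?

19.70°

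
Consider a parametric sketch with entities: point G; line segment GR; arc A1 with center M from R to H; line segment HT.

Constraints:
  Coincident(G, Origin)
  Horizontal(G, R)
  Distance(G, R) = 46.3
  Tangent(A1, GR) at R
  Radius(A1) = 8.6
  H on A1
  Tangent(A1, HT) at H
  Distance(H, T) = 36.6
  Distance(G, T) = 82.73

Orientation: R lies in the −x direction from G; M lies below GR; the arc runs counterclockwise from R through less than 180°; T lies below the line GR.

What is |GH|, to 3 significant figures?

52.8

Checks: G.y = 0.00, R.y = 0.00 ✓; ∠(MR, RG) = 90.00° ✓; |MH| = 8.600 ✓; ∠(MH, HT) = 90.00° ✓; |HT| = 36.60 ✓; |GT| = 82.73 ✓.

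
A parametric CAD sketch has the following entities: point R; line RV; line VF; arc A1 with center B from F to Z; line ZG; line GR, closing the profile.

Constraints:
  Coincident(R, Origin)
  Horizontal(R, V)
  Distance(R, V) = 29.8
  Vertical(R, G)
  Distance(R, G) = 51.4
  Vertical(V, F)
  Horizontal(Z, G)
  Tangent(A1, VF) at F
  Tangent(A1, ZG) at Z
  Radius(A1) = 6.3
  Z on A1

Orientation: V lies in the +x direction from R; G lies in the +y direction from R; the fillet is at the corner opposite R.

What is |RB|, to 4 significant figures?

50.86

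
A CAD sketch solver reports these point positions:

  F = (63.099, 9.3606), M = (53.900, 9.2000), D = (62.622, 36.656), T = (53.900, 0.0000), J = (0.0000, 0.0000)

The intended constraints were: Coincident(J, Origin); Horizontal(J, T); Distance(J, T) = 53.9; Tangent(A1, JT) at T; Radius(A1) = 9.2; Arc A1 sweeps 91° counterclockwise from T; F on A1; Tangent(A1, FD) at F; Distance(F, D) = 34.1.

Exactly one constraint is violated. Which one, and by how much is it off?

Distance(F, D) = 34.1 — off by 6.80.

J = (0.00, 0.00) ✓; J.y = 0.00, T.y = 0.00 ✓; |JT| = 53.90 ✓; ∠(MT, TJ) = 90.00° ✓; |MT| = 9.200 ✓; bearing(M→F) − bearing(M→T) = 91.00° ✓; |MF| = 9.200 ✓; ∠(MF, FD) = 90.00° ✓; |FD| = 27.30 ✗.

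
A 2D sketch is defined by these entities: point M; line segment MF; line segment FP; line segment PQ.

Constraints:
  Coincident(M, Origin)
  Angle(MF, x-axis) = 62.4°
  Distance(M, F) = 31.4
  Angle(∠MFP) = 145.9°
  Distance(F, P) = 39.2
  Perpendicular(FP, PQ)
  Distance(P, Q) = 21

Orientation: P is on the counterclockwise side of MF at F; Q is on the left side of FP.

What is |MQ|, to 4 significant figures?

65.29

M is at the origin; MF runs at 62.4° with length 31.4, so F = 31.4·(cos 62.4°, sin 62.4°) = (14.55, 27.83). ∠MFP = 145.9°, so FP runs at 62.4° + (180° − 145.9°) = 96.50° from the x-axis; with |FP| = 39.2, P = F + 39.2·(cos 96.50°, sin 96.50°) = (10.11, 66.77). FP ⟂ PQ; with |PQ| = 21.0 on the left of FP, Q = P + 21.0·(-0.9936, -0.1132) = (-10.76, 64.40). Then |MQ| = |Q − M| = 65.29.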